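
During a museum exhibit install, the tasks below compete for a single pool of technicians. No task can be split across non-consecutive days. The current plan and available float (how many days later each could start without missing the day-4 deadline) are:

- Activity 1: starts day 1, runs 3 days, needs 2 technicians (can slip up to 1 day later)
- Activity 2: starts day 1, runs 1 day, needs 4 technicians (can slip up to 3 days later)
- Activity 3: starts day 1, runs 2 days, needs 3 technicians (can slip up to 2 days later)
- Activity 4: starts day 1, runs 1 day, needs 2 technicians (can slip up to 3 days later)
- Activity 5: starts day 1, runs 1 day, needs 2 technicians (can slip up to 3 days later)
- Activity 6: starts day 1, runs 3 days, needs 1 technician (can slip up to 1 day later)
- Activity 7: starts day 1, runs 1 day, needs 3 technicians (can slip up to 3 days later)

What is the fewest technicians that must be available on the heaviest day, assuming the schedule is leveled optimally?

7

Early-start (Activity 1@1, Activity 2@1, Activity 3@1, Activity 4@1, Activity 5@1, Activity 6@1, Activity 7@1) gives peak 17: d1:17  d2:6  d3:3  d4:0.
Shift Activity 3→2, Activity 4→4, Activity 5→4, Activity 7→4.
Schedule Activity 1@1, Activity 2@1, Activity 3@2, Activity 4@4, Activity 5@4, Activity 6@1, Activity 7@4: d1:7  d2:6  d3:6  d4:7 — peak 7.
Total technician-days = 26 over 4 days ⇒ peak ≥ ⌈26/4⌉ = 7, so 7 is optimal.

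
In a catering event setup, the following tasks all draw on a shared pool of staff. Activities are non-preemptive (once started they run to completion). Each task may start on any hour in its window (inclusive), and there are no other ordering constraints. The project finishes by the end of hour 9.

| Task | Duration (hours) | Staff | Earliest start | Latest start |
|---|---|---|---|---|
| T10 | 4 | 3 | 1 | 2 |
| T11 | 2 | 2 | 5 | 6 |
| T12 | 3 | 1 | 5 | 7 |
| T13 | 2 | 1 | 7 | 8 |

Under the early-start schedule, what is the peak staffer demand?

3

Early-start schedule: T10@1, T11@5, T12@5, T13@7.
Load per hour: hour 1: 3, hour 2: 3, hour 3: 3, hour 4: 3, hour 5: 3, hour 6: 3, hour 7: 2, hour 8: 1, hour 9: 0.
Peak is 3.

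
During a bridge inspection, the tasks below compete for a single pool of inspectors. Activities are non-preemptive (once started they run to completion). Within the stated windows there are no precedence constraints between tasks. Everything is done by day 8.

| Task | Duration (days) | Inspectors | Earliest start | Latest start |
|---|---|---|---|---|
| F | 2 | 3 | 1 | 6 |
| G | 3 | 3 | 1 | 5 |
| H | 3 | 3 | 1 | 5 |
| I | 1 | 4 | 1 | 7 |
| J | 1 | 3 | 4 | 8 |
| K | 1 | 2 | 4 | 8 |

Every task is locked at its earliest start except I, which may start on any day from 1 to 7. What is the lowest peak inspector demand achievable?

I@1: d1:13  d2:9  d3:6  d4:5  d5:0  d6:0  d7:0  d8:0 → peak 13
I@2: d1:9  d2:13  d3:6  d4:5  d5:0  d6:0  d7:0  d8:0 → peak 13
I@3: d1:9  d2:9  d3:10  d4:5  d5:0  d6:0  d7:0  d8:0 → peak 10
I@4: d1:9  d2:9  d3:6  d4:9  d5:0  d6:0  d7:0  d8:0 → peak 9
I@5: d1:9  d2:9  d3:6  d4:5  d5:4  d6:0  d7:0  d8:0 → peak 9
I@6: d1:9  d2:9  d3:6  d4:5  d5:0  d6:4  d7:0  d8:0 → peak 9
I@7: d1:9  d2:9  d3:6  d4:5  d5:0  d6:0  d7:4  d8:0 → peak 9
Best is I@4, peak 9.

9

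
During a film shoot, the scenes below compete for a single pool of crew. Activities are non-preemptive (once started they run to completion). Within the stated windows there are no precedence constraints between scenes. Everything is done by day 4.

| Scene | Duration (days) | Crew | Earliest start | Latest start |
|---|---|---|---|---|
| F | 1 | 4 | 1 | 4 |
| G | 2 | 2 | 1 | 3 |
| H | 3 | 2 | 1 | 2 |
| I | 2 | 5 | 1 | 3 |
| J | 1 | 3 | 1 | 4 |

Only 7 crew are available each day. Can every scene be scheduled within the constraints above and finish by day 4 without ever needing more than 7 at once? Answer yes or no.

yes

Schedule F@1, G@1, H@2, I@3, J@2: d1:6  d2:7  d3:7  d4:7 — peak 7 ≤ 7.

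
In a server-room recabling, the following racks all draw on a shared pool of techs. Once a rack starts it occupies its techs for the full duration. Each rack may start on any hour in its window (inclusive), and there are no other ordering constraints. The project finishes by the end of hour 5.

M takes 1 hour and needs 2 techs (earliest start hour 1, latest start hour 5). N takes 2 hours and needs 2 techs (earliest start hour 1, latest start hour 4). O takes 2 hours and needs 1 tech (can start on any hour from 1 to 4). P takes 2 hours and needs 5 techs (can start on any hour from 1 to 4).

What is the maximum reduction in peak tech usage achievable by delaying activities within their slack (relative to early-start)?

Early-start peak: h1:10  h2:8  h3:0  h4:0  h5:0 ⇒ 10.
Leveled (M@1, N@1, O@1, P@3): h1:5  h2:3  h3:5  h4:5  h5:0 ⇒ 5.
Reduction 10 − 5 = 5.

5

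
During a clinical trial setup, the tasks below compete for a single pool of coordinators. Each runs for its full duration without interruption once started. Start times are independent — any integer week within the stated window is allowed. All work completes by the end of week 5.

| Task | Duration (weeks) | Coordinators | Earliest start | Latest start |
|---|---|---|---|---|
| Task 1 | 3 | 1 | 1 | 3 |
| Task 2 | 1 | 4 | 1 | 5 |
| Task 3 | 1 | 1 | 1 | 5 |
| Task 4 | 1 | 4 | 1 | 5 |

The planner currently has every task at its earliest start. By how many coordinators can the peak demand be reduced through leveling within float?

6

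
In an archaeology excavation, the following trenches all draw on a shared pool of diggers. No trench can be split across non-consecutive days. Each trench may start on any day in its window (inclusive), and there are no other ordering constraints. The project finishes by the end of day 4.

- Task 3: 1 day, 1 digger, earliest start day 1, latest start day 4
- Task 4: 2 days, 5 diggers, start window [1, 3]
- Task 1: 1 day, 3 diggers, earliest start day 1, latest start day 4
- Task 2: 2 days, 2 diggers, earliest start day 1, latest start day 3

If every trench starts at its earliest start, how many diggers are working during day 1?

11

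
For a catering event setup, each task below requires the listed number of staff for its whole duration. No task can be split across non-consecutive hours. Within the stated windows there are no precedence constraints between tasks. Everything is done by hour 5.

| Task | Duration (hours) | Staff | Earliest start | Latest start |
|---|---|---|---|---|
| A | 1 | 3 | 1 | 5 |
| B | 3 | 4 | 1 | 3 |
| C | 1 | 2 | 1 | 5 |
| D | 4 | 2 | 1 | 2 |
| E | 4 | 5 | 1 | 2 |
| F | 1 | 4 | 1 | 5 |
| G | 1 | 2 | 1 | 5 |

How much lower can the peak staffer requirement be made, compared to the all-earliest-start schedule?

Early-start peak: h1:22  h2:11  h3:11  h4:7  h5:0 ⇒ 22.
Leveled (A@1, B@1, C@1, D@1, E@2, F@4, G@5): h1:11  h2:11  h3:11  h4:11  h5:7 ⇒ 11.
Reduction 22 − 11 = 11.

11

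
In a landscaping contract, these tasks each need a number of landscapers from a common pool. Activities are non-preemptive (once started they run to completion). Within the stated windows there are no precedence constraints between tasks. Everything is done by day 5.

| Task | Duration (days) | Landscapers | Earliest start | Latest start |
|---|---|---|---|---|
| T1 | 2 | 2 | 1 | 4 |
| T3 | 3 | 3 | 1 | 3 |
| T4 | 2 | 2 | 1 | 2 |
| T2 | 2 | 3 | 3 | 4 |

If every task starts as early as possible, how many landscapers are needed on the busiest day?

Early-start schedule: T1@1, T3@1, T4@1, T2@3.
Load per day: day 1: 7, day 2: 7, day 3: 6, day 4: 3, day 5: 0.
Peak is 7.

7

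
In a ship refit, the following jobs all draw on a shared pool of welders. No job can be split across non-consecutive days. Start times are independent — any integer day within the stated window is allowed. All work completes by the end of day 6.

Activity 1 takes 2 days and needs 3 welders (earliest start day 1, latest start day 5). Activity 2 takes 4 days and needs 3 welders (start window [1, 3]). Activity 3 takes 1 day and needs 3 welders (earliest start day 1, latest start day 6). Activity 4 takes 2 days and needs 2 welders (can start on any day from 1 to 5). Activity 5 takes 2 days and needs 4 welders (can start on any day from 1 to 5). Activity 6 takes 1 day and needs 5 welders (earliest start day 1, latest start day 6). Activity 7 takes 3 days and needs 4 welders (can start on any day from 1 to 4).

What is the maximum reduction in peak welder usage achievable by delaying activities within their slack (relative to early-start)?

15

Early-start peak: d1:24  d2:16  d3:7  d4:3  d5:0  d6:0 ⇒ 24.
Leveled (Activity 1@1, Activity 2@1, Activity 3@1, Activity 4@2, Activity 5@5, Activity 6@6, Activity 7@3): d1:9  d2:8  d3:9  d4:7  d5:8  d6:9 ⇒ 9.
Reduction 24 − 9 = 15.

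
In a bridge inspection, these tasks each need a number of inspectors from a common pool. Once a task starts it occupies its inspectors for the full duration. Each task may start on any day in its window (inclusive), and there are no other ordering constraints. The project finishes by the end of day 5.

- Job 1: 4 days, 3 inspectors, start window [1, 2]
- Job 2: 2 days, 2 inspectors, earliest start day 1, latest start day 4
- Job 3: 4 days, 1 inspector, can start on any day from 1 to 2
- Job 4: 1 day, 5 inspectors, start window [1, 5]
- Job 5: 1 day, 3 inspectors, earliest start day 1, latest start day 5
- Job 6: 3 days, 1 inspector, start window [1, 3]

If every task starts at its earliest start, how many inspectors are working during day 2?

7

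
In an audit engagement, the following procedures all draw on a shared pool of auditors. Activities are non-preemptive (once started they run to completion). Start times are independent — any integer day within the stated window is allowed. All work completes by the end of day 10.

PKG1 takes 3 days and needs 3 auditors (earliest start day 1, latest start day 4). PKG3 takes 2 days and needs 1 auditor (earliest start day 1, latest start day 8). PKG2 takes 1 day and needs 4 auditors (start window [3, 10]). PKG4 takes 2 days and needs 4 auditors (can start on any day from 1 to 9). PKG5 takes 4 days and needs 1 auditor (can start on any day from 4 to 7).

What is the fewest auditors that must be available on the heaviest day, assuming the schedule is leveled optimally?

Early-start (PKG1@1, PKG3@1, PKG2@3, PKG4@1, PKG5@4) gives peak 8: d1:8  d2:8  d3:7  d4:1  d5:1  d6:1  d7:1  d8:0  d9:0  d10:0.
Shift PKG2→4, PKG4→5, PKG5→7.
Schedule PKG1@1, PKG3@1, PKG2@4, PKG4@5, PKG5@7: d1:4  d2:4  d3:3  d4:4  d5:4  d6:4  d7:1  d8:1  d9:1  d10:1 — peak 4.

4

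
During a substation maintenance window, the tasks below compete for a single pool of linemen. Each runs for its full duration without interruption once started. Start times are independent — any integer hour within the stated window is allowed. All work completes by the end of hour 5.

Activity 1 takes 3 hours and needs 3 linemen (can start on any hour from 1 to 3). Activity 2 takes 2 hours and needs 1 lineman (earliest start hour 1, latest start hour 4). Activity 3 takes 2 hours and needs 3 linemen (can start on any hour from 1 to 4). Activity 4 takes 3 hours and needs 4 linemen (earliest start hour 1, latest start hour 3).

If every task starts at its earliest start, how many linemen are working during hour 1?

At early start, hour 1 has: Activity 1, Activity 2, Activity 3, Activity 4.
Demand: 3 + 1 + 3 + 4 = 11.

11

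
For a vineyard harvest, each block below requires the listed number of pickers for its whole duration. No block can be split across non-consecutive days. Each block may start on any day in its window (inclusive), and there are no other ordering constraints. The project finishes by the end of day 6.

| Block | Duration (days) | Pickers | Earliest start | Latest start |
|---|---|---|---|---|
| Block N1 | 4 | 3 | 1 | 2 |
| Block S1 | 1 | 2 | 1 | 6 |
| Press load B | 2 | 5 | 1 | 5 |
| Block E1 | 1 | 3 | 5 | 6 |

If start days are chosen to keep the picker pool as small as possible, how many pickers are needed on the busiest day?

Early-start (Block N1@1, Block S1@1, Press load B@1, Block E1@5) gives peak 10: d1:10  d2:8  d3:3  d4:3  d5:3  d6:0.
Shift Press load B→2.
Schedule Block N1@1, Block S1@1, Press load B@2, Block E1@5: d1:5  d2:8  d3:8  d4:3  d5:3  d6:0 — peak 8.

8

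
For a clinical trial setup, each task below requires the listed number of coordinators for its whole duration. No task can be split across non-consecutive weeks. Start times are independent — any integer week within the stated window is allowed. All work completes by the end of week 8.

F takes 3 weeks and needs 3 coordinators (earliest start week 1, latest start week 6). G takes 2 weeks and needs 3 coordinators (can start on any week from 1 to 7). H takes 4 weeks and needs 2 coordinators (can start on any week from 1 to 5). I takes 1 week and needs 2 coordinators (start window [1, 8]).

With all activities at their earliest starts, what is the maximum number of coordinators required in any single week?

Early-start schedule: F@1, G@1, H@1, I@1.
Load per week: week 1: 10, week 2: 8, week 3: 5, week 4: 2, week 5: 0, week 6: 0, week 7: 0, week 8: 0.
Peak is 10.

10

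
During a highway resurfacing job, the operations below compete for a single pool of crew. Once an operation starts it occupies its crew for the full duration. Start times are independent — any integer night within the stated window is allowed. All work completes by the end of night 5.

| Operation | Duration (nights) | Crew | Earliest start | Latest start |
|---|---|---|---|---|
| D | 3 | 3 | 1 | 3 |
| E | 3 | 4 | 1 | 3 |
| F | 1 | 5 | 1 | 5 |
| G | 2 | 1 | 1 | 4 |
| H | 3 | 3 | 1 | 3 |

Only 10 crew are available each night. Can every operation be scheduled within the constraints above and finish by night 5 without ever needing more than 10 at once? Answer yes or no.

yes

Schedule D@1, E@1, F@4, G@1, H@3: n1:8  n2:8  n3:10  n4:8  n5:3 — peak 10 ≤ 10.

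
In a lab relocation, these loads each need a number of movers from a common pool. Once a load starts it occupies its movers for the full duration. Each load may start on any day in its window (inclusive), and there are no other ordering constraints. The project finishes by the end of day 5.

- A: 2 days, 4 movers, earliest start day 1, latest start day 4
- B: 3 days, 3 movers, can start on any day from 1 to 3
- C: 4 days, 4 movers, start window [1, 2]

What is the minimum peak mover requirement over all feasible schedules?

8

Early-start (A@1, B@1, C@1) gives peak 11: d1:11  d2:11  d3:7  d4:4  d5:0.
Shift B→3.
Schedule A@1, B@3, C@1: d1:8  d2:8  d3:7  d4:7  d5:3 — peak 8.
No arrangement of the 24 feasible schedules does better.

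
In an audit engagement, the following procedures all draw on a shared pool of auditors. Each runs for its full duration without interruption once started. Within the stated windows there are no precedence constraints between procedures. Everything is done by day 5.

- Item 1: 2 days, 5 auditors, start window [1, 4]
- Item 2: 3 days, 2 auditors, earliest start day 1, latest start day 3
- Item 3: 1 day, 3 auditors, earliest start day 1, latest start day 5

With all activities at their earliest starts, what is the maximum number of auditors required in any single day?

10

Early-start schedule: Item 1@1, Item 2@1, Item 3@1.
Load per day: day 1: 10, day 2: 7, day 3: 2, day 4: 0, day 5: 0.
Peak is 10.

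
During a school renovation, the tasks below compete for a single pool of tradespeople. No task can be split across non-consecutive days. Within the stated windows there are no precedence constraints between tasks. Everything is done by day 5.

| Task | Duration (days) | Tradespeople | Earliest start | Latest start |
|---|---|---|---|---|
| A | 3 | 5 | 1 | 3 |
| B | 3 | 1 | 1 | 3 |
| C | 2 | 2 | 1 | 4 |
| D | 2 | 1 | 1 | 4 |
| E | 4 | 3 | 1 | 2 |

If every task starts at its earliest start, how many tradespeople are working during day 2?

At early start, day 2 has: A, B, C, D, E.
Demand: 5 + 1 + 2 + 1 + 3 = 12.

12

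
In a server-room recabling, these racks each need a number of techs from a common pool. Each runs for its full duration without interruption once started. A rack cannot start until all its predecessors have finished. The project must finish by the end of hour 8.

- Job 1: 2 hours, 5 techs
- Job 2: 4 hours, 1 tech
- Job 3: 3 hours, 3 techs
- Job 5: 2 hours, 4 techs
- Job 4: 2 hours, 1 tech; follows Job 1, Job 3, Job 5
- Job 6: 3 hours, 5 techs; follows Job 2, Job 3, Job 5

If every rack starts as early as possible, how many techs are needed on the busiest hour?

13

Early-start schedule: Job 1@1, Job 2@1, Job 3@1, Job 5@1, Job 4@4, Job 6@5.
Load per hour: hour 1: 13, hour 2: 13, hour 3: 4, hour 4: 2, hour 5: 6, hour 6: 5, hour 7: 5, hour 8: 0.
Peak is 13.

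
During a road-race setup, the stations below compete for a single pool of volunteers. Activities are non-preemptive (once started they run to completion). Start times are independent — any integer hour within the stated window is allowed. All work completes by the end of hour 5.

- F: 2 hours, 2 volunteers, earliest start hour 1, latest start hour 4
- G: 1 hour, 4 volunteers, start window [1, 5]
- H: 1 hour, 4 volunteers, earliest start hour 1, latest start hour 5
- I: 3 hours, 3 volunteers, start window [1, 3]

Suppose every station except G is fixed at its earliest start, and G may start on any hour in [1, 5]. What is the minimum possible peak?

G@1: h1:13  h2:5  h3:3  h4:0  h5:0 → peak 13
G@2: h1:9  h2:9  h3:3  h4:0  h5:0 → peak 9
G@3: h1:9  h2:5  h3:7  h4:0  h5:0 → peak 9
G@4: h1:9  h2:5  h3:3  h4:4  h5:0 → peak 9
G@5: h1:9  h2:5  h3:3  h4:0  h5:4 → peak 9
Best is G@2, peak 9.

9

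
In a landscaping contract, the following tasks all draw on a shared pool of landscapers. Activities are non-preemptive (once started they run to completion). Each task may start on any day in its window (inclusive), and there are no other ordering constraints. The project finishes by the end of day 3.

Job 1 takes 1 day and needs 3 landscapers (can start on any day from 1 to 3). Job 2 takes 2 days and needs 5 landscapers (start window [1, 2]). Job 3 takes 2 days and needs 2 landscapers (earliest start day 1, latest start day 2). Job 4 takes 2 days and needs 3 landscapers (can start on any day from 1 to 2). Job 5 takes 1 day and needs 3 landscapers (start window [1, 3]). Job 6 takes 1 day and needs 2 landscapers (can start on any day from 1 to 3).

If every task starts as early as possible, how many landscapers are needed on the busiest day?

Early-start schedule: Job 1@1, Job 2@1, Job 3@1, Job 4@1, Job 5@1, Job 6@1.
Load per day: day 1: 18, day 2: 10, day 3: 0.
Peak is 18.

18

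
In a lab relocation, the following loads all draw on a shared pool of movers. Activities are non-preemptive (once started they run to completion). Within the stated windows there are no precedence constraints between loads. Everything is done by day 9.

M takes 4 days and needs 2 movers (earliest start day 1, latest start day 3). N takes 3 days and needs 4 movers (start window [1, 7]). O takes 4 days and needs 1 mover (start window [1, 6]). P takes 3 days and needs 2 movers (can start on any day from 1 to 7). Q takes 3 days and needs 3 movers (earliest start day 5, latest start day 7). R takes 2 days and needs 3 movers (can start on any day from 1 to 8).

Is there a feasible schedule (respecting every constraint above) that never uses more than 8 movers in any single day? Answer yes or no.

yes

Schedule M@1, N@1, O@4, P@4, Q@5, R@8: d1:6  d2:6  d3:6  d4:5  d5:6  d6:6  d7:4  d8:3  d9:3 — peak 6 ≤ 8.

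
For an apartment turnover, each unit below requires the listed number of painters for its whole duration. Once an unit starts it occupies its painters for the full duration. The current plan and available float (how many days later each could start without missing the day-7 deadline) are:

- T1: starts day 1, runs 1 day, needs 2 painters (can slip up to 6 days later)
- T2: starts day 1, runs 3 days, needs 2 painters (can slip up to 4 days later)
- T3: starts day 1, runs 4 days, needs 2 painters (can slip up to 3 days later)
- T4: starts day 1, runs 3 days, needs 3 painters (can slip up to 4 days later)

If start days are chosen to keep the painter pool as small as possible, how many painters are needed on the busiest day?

Early-start (T1@1, T2@1, T3@1, T4@1) gives peak 9: d1:9  d2:7  d3:7  d4:2  d5:0  d6:0  d7:0.
Shift T2→2, T4→5.
Schedule T1@1, T2@2, T3@1, T4@5: d1:4  d2:4  d3:4  d4:4  d5:3  d6:3  d7:3 — peak 4.
Total painter-days = 25 over 7 days ⇒ peak ≥ ⌈25/7⌉ = 4, so 4 is optimal.

4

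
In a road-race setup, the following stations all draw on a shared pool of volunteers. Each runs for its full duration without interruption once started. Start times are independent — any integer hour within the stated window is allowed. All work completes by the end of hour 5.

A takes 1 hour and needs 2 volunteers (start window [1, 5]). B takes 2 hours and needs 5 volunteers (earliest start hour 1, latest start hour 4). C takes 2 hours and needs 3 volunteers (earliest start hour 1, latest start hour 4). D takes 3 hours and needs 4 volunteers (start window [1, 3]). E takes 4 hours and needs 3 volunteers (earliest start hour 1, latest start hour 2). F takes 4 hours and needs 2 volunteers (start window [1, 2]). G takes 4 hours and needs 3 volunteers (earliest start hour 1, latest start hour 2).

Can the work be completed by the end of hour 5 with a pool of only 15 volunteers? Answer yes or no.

Schedule A@1, B@1, C@3, D@3, E@1, F@1, G@1: h1:15  h2:13  h3:15  h4:15  h5:4 — peak 15 ≤ 15.

yes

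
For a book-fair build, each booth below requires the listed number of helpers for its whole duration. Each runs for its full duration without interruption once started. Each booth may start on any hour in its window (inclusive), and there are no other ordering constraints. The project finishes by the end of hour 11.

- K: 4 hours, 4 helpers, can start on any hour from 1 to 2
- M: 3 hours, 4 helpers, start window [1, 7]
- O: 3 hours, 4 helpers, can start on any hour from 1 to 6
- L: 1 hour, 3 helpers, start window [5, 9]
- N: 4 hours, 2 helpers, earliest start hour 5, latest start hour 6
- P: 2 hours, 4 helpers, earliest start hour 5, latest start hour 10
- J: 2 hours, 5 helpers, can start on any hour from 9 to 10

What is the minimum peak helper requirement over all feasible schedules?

Early-start (K@1, M@1, O@1, L@5, N@5, P@5, J@9) gives peak 12: h1:12  h2:12  h3:12  h4:4  h5:9  h6:6  h7:2  h8:2  h9:5  h10:5  h11:0.
Shift O→4, N→6, P→7.
Schedule K@1, M@1, O@4, L@5, N@6, P@7, J@9: h1:8  h2:8  h3:8  h4:8  h5:7  h6:6  h7:6  h8:6  h9:7  h10:5  h11:0 — peak 8.

8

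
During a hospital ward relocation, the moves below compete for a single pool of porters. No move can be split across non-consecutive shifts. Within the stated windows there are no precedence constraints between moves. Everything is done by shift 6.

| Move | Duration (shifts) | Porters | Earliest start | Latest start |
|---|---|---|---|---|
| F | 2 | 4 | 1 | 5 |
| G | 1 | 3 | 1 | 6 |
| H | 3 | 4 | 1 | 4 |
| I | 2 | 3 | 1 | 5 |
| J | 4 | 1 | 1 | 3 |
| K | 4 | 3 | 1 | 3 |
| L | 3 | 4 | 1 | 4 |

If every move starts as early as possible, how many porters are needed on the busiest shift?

22

Early-start schedule: F@1, G@1, H@1, I@1, J@1, K@1, L@1.
Load per shift: shift 1: 22, shift 2: 19, shift 3: 12, shift 4: 4, shift 5: 0, shift 6: 0.
Peak is 22.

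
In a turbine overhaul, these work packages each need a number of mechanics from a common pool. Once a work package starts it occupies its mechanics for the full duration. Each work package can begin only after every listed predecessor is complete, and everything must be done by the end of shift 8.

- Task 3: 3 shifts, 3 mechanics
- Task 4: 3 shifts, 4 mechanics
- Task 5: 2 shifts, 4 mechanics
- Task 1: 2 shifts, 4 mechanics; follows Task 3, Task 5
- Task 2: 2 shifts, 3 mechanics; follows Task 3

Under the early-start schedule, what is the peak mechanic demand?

11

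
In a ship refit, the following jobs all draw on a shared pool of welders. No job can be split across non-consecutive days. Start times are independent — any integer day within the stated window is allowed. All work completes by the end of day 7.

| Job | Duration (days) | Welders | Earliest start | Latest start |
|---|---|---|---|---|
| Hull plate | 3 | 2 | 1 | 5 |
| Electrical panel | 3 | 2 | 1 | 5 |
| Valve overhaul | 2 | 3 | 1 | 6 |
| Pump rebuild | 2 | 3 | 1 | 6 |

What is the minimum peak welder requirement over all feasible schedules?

4

Early-start (Hull plate@1, Electrical panel@1, Valve overhaul@1, Pump rebuild@1) gives peak 10: d1:10  d2:10  d3:4  d4:0  d5:0  d6:0  d7:0.
Shift Valve overhaul→4, Pump rebuild→6.
Schedule Hull plate@1, Electrical panel@1, Valve overhaul@4, Pump rebuild@6: d1:4  d2:4  d3:4  d4:3  d5:3  d6:3  d7:3 — peak 4.
Total welder-days = 24 over 7 days ⇒ peak ≥ ⌈24/7⌉ = 4, so 4 is optimal.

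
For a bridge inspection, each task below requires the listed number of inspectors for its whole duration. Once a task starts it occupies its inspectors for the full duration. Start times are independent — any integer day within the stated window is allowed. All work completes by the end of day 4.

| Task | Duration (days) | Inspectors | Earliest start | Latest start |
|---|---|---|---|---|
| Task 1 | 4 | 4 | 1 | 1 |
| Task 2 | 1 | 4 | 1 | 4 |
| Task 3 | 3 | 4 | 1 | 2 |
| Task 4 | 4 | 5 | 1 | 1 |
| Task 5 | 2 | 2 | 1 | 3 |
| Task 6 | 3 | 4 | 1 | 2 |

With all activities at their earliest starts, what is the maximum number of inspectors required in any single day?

23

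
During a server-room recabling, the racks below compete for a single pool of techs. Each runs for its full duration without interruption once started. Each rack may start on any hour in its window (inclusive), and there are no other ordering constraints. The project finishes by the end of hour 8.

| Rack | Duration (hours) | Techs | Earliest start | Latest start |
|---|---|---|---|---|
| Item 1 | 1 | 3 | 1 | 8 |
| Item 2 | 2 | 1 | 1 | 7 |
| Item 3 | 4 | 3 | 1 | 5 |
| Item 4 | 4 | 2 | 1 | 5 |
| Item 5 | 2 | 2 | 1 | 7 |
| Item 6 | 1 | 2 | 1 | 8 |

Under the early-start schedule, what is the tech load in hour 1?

At early start, hour 1 has: Item 1, Item 2, Item 3, Item 4, Item 5, Item 6.
Demand: 3 + 1 + 3 + 2 + 2 + 2 = 13.

13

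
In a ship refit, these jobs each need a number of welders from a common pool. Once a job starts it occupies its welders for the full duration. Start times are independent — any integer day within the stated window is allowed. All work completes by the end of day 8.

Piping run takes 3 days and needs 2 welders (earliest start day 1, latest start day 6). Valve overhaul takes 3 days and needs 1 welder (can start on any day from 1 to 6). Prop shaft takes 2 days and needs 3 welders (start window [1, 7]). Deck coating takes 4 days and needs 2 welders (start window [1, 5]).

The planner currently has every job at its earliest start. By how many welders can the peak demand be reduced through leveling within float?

Early-start peak: d1:8  d2:8  d3:5  d4:2  d5:0  d6:0  d7:0  d8:0 ⇒ 8.
Leveled (Piping run@1, Valve overhaul@4, Prop shaft@5, Deck coating@1): d1:4  d2:4  d3:4  d4:3  d5:4  d6:4  d7:0  d8:0 ⇒ 4.
Reduction 8 − 4 = 4.

4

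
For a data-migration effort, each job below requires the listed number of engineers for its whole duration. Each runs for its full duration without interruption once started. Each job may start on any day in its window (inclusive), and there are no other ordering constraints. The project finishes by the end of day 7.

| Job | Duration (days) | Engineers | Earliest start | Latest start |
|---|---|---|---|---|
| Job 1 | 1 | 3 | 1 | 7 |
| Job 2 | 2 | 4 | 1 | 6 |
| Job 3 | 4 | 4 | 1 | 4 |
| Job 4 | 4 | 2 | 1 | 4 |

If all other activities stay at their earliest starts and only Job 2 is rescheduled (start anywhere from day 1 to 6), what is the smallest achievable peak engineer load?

Job 2@1: d1:13  d2:10  d3:6  d4:6  d5:0  d6:0  d7:0 → peak 13
Job 2@2: d1:9  d2:10  d3:10  d4:6  d5:0  d6:0  d7:0 → peak 10
Job 2@3: d1:9  d2:6  d3:10  d4:10  d5:0  d6:0  d7:0 → peak 10
Job 2@4: d1:9  d2:6  d3:6  d4:10  d5:4  d6:0  d7:0 → peak 10
Job 2@5: d1:9  d2:6  d3:6  d4:6  d5:4  d6:4  d7:0 → peak 9
Job 2@6: d1:9  d2:6  d3:6  d4:6  d5:0  d6:4  d7:4 → peak 9
Best is Job 2@5, peak 9.

9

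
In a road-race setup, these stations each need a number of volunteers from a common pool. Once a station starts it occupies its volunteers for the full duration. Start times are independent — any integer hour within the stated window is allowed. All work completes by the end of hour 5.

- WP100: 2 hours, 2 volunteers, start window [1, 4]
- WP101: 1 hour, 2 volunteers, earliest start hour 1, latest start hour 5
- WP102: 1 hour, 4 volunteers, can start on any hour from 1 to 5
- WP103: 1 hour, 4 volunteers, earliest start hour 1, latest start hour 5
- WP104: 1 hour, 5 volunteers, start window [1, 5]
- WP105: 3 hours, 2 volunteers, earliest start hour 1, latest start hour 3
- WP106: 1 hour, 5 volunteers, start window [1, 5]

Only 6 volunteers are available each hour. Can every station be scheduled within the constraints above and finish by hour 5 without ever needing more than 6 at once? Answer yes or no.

The minimum achievable peak is 7; 6 < 7, so no feasible schedule stays within the cap.

no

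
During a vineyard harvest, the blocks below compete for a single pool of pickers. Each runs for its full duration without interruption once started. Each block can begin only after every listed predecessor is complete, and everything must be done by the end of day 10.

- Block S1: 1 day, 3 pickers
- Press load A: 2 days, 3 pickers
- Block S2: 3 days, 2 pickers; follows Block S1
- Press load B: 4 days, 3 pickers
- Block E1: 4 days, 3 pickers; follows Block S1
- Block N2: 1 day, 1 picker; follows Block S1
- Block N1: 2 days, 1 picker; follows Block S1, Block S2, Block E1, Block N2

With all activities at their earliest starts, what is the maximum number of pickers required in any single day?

12

Early-start schedule: Block S1@1, Press load A@1, Block S2@2, Press load B@1, Block E1@2, Block N2@2, Block N1@6.
Load per day: day 1: 9, day 2: 12, day 3: 8, day 4: 8, day 5: 3, day 6: 1, day 7: 1, day 8: 0, day 9: 0, day 10: 0.
Peak is 12.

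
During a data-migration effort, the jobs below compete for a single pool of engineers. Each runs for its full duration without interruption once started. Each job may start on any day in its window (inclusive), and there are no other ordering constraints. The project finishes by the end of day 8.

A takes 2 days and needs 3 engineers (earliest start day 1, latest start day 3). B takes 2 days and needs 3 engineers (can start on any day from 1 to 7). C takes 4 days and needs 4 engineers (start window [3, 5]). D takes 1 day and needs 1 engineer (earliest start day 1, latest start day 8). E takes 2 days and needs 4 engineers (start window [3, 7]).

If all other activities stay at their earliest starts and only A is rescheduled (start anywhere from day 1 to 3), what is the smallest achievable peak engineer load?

8

A@1: d1:7  d2:6  d3:8  d4:8  d5:4  d6:4  d7:0  d8:0 → peak 8
A@2: d1:4  d2:6  d3:11  d4:8  d5:4  d6:4  d7:0  d8:0 → peak 11
A@3: d1:4  d2:3  d3:11  d4:11  d5:4  d6:4  d7:0  d8:0 → peak 11
Best is A@1, peak 8.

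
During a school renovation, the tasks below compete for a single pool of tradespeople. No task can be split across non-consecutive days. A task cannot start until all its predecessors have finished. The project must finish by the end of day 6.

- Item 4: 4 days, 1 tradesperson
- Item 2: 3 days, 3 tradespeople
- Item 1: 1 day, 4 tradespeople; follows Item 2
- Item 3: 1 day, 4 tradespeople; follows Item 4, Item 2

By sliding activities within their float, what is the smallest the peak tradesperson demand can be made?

4

Early-start (Item 4@1, Item 2@1, Item 1@4, Item 3@5) gives peak 5: d1:4  d2:4  d3:4  d4:5  d5:4  d6:0.
Shift Item 1→5, Item 3→6.
Schedule Item 4@1, Item 2@1, Item 1@5, Item 3@6: d1:4  d2:4  d3:4  d4:1  d5:4  d6:4 — peak 4.
Total tradesperson-days = 21 over 6 days ⇒ peak ≥ ⌈21/6⌉ = 4, so 4 is optimal.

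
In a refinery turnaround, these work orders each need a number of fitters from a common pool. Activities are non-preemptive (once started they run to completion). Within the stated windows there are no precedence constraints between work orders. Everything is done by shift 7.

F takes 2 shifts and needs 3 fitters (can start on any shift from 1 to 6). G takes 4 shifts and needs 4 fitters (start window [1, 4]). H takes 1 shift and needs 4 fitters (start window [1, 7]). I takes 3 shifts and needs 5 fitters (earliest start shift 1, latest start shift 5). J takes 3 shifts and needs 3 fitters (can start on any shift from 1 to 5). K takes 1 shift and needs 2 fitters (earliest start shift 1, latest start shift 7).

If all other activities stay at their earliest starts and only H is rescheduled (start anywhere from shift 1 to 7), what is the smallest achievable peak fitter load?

H@1: s1:21  s2:15  s3:12  s4:4  s5:0  s6:0  s7:0 → peak 21
H@2: s1:17  s2:19  s3:12  s4:4  s5:0  s6:0  s7:0 → peak 19
H@3: s1:17  s2:15  s3:16  s4:4  s5:0  s6:0  s7:0 → peak 17
H@4: s1:17  s2:15  s3:12  s4:8  s5:0  s6:0  s7:0 → peak 17
H@5: s1:17  s2:15  s3:12  s4:4  s5:4  s6:0  s7:0 → peak 17
H@6: s1:17  s2:15  s3:12  s4:4  s5:0  s6:4  s7:0 → peak 17
H@7: s1:17  s2:15  s3:12  s4:4  s5:0  s6:0  s7:4 → peak 17
Best is H@3, peak 17.

17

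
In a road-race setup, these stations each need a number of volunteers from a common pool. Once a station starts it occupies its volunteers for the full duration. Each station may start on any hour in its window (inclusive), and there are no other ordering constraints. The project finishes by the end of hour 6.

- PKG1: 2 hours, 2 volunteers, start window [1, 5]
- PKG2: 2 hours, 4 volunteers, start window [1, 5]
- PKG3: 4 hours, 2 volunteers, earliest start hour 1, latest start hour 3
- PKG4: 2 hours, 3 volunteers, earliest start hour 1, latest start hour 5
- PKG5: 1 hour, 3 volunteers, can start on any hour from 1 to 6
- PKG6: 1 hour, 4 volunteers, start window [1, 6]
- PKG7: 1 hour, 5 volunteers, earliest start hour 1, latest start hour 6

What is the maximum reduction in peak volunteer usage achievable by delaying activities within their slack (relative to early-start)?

16

Early-start peak: h1:23  h2:11  h3:2  h4:2  h5:0  h6:0 ⇒ 23.
Leveled (PKG1@1, PKG2@3, PKG3@1, PKG4@1, PKG5@5, PKG6@5, PKG7@6): h1:7  h2:7  h3:6  h4:6  h5:7  h6:5 ⇒ 7.
Reduction 23 − 7 = 16.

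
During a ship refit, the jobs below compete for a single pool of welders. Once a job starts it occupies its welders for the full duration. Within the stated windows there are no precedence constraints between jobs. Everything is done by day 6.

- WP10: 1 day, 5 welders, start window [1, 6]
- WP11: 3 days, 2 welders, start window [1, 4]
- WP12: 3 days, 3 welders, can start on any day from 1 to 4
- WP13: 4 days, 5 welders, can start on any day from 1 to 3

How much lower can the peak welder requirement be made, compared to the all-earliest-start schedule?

7

Early-start peak: d1:15  d2:10  d3:10  d4:5  d5:0  d6:0 ⇒ 15.
Leveled (WP10@1, WP11@1, WP12@4, WP13@2): d1:7  d2:7  d3:7  d4:8  d5:8  d6:3 ⇒ 8.
Reduction 15 − 8 = 7.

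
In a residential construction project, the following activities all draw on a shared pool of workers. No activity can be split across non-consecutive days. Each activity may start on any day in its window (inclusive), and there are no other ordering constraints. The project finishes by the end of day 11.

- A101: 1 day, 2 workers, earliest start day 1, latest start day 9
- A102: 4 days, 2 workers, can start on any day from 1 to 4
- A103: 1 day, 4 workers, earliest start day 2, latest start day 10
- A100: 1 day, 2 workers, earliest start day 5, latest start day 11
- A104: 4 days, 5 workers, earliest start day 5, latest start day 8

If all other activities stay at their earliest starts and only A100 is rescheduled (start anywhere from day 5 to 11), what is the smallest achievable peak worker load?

A100@5: d1:4  d2:6  d3:2  d4:2  d5:7  d6:5  d7:5  d8:5  d9:0  d10:0  d11:0 → peak 7
A100@6: d1:4  d2:6  d3:2  d4:2  d5:5  d6:7  d7:5  d8:5  d9:0  d10:0  d11:0 → peak 7
A100@7: d1:4  d2:6  d3:2  d4:2  d5:5  d6:5  d7:7  d8:5  d9:0  d10:0  d11:0 → peak 7
A100@8: d1:4  d2:6  d3:2  d4:2  d5:5  d6:5  d7:5  d8:7  d9:0  d10:0  d11:0 → peak 7
A100@9: d1:4  d2:6  d3:2  d4:2  d5:5  d6:5  d7:5  d8:5  d9:2  d10:0  d11:0 → peak 6
A100@10: d1:4  d2:6  d3:2  d4:2  d5:5  d6:5  d7:5  d8:5  d9:0  d10:2  d11:0 → peak 6
A100@11: d1:4  d2:6  d3:2  d4:2  d5:5  d6:5  d7:5  d8:5  d9:0  d10:0  d11:2 → peak 6
Best is A100@9, peak 6.

6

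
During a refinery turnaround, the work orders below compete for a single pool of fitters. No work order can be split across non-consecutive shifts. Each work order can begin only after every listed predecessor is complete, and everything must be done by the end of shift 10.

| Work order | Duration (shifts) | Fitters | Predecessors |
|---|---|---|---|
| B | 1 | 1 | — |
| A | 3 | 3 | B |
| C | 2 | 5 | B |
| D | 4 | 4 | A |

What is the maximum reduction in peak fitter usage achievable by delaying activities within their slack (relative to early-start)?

Early-start peak: s1:1  s2:8  s3:8  s4:3  s5:4  s6:4  s7:4  s8:4  s9:0  s10:0 ⇒ 8.
Leveled (B@1, A@2, C@5, D@7): s1:1  s2:3  s3:3  s4:3  s5:5  s6:5  s7:4  s8:4  s9:4  s10:4 ⇒ 5.
Reduction 8 − 5 = 3.

3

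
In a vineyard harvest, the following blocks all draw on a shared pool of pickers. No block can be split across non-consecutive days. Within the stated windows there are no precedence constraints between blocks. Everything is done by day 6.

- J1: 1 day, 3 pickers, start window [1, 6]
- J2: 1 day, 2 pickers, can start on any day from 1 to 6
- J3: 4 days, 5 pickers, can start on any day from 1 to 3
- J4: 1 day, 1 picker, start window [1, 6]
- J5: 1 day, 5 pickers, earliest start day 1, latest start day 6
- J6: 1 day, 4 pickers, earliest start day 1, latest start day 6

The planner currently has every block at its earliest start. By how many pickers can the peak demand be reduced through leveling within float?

13

Early-start peak: d1:20  d2:5  d3:5  d4:5  d5:0  d6:0 ⇒ 20.
Leveled (J1@1, J2@2, J3@2, J4@3, J5@6, J6@1): d1:7  d2:7  d3:6  d4:5  d5:5  d6:5 ⇒ 7.
Reduction 20 − 7 = 13.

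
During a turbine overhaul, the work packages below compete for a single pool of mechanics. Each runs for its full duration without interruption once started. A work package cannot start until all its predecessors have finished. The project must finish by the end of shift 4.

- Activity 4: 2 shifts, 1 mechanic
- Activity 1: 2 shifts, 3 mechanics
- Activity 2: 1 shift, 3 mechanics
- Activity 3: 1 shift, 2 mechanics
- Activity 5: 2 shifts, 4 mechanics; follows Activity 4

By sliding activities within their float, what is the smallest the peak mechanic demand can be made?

Early-start (Activity 4@1, Activity 1@1, Activity 2@1, Activity 3@1, Activity 5@3) gives peak 9: s1:9  s2:4  s3:4  s4:4.
Shift Activity 3→2.
Schedule Activity 4@1, Activity 1@1, Activity 2@1, Activity 3@2, Activity 5@3: s1:7  s2:6  s3:4  s4:4 — peak 7.

7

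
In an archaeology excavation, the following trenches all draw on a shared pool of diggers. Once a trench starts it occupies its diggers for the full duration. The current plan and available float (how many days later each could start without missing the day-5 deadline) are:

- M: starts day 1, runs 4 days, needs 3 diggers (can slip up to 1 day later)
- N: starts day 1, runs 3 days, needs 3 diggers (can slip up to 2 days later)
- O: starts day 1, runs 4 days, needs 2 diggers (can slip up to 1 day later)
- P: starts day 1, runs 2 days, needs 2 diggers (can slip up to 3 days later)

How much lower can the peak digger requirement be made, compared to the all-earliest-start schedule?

2

Early-start peak: d1:10  d2:10  d3:8  d4:5  d5:0 ⇒ 10.
Leveled (M@1, N@1, O@1, P@4): d1:8  d2:8  d3:8  d4:7  d5:2 ⇒ 8.
Reduction 10 − 8 = 2.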